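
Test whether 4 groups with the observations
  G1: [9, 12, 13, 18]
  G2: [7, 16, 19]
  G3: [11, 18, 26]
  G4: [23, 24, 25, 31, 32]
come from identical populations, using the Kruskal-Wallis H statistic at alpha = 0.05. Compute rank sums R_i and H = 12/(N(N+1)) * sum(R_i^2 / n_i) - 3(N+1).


Step 1: Combine all N = 15 observations and assign midranks.
sorted (value, group, rank): (7,G2,1), (9,G1,2), (11,G3,3), (12,G1,4), (13,G1,5), (16,G2,6), (18,G1,7.5), (18,G3,7.5), (19,G2,9), (23,G4,10), (24,G4,11), (25,G4,12), (26,G3,13), (31,G4,14), (32,G4,15)
Step 2: Sum ranks within each group.
R_1 = 18.5 (n_1 = 4)
R_2 = 16 (n_2 = 3)
R_3 = 23.5 (n_3 = 3)
R_4 = 62 (n_4 = 5)
Step 3: H = 12/(N(N+1)) * sum(R_i^2/n_i) - 3(N+1)
     = 12/(15*16) * (18.5^2/4 + 16^2/3 + 23.5^2/3 + 62^2/5) - 3*16
     = 0.050000 * 1123.78 - 48
     = 8.188958.
Step 4: Ties present; correction factor C = 1 - 6/(15^3 - 15) = 0.998214. Corrected H = 8.188958 / 0.998214 = 8.203608.
Step 5: Under H0, H ~ chi^2(3); p-value = 0.041986.
Step 6: alpha = 0.05. reject H0.

H = 8.2036, df = 3, p = 0.041986, reject H0.


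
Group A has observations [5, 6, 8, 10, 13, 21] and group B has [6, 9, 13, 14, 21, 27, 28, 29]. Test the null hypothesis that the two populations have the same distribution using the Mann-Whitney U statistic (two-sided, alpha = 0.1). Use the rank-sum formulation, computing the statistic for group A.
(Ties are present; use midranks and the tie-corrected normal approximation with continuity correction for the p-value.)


Step 1: Combine and sort all 14 observations; assign midranks.
sorted (value, group): (5,X), (6,X), (6,Y), (8,X), (9,Y), (10,X), (13,X), (13,Y), (14,Y), (21,X), (21,Y), (27,Y), (28,Y), (29,Y)
ranks: 5->1, 6->2.5, 6->2.5, 8->4, 9->5, 10->6, 13->7.5, 13->7.5, 14->9, 21->10.5, 21->10.5, 27->12, 28->13, 29->14
Step 2: Rank sum for X: R1 = 1 + 2.5 + 4 + 6 + 7.5 + 10.5 = 31.5.
Step 3: U_X = R1 - n1(n1+1)/2 = 31.5 - 6*7/2 = 31.5 - 21 = 10.5.
       U_Y = n1*n2 - U_X = 48 - 10.5 = 37.5.
Step 4: Ties are present, so use the tie-corrected normal approximation (with continuity correction) for the p-value.
Step 5: p-value = 0.092210; compare to alpha = 0.1. reject H0.

U_X = 10.5, p = 0.092210, reject H0 at alpha = 0.1.


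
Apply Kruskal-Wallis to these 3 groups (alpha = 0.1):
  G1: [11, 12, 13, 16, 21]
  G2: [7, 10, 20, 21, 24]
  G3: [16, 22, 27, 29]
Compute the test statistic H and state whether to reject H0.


Step 1: Combine all N = 14 observations and assign midranks.
sorted (value, group, rank): (7,G2,1), (10,G2,2), (11,G1,3), (12,G1,4), (13,G1,5), (16,G1,6.5), (16,G3,6.5), (20,G2,8), (21,G1,9.5), (21,G2,9.5), (22,G3,11), (24,G2,12), (27,G3,13), (29,G3,14)
Step 2: Sum ranks within each group.
R_1 = 28 (n_1 = 5)
R_2 = 32.5 (n_2 = 5)
R_3 = 44.5 (n_3 = 4)
Step 3: H = 12/(N(N+1)) * sum(R_i^2/n_i) - 3(N+1)
     = 12/(14*15) * (28^2/5 + 32.5^2/5 + 44.5^2/4) - 3*15
     = 0.057143 * 863.112 - 45
     = 4.320714.
Step 4: Ties present; correction factor C = 1 - 12/(14^3 - 14) = 0.995604. Corrected H = 4.320714 / 0.995604 = 4.339790.
Step 5: Under H0, H ~ chi^2(2); p-value = 0.114190.
Step 6: alpha = 0.1. fail to reject H0.

H = 4.3398, df = 2, p = 0.114190, fail to reject H0.


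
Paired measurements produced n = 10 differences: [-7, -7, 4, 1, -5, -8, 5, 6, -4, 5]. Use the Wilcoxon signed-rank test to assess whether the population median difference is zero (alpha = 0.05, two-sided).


Step 1: Drop any zero differences (none here) and take |d_i|.
|d| = [7, 7, 4, 1, 5, 8, 5, 6, 4, 5]
Step 2: Midrank |d_i| (ties get averaged ranks).
ranks: |7|->8.5, |7|->8.5, |4|->2.5, |1|->1, |5|->5, |8|->10, |5|->5, |6|->7, |4|->2.5, |5|->5
Step 3: Attach original signs; sum ranks with positive sign and with negative sign.
W+ = 2.5 + 1 + 5 + 7 + 5 = 20.5
W- = 8.5 + 8.5 + 5 + 10 + 2.5 = 34.5
(Check: W+ + W- = 55 should equal n(n+1)/2 = 55.)
Step 4: Test statistic W = min(W+, W-) = 20.5.
Step 5: Ties in |d|, so use the tie-corrected normal approximation.
        E[W] = n(n+1)/4 = 10*11/4 = 27.5.
        Tie groups: |d|=4 (t=2), |d|=5 (t=3), |d|=7 (t=2); sum(t^3 - t) = 36.
        Var[W] = n(n+1)(2n+1)/24 - sum(t^3-t)/48 = 2310/24 - 36/48 = 95.5.
        z = (W - E[W]) / sqrt(Var[W]) = (20.5 - 27.5) / 9.7724 = -0.7163.
        Two-sided p = 2*Phi(z) = 0.473805.
Step 6: alpha = 0.05. fail to reject H0.

W+ = 20.5, W- = 34.5, W = min = 20.5, p = 0.473805, fail to reject H0.


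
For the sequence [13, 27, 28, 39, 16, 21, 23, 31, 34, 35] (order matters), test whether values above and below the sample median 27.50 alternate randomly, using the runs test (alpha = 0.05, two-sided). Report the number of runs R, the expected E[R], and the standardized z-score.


Step 1: Compute median = 27.50; label A = above, B = below.
Labels in order: BBAABBBAAA  (n_A = 5, n_B = 5)
Step 2: Count runs R = 4.
Step 3: Under H0 (random ordering), E[R] = 2*n_A*n_B/(n_A+n_B) + 1 = 2*5*5/10 + 1 = 6.0000.
        Var[R] = 2*n_A*n_B*(2*n_A*n_B - n_A - n_B) / ((n_A+n_B)^2 * (n_A+n_B-1)) = 2000/900 = 2.2222.
        SD[R] = 1.4907.
Step 4: Continuity-corrected z = (R + 0.5 - E[R]) / SD[R] = (4 + 0.5 - 6.0000) / 1.4907 = -1.0062.
Step 5: Two-sided p-value via normal approximation = 2*(1 - Phi(|z|)) = 0.314305.
Step 6: alpha = 0.05. fail to reject H0.

R = 4, z = -1.0062, p = 0.314305, fail to reject H0.


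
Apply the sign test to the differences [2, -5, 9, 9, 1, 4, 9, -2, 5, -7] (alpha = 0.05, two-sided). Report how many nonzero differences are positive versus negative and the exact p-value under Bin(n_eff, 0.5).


Step 1: Discard zero differences. Original n = 10; n_eff = number of nonzero differences = 10.
Nonzero differences (with sign): +2, -5, +9, +9, +1, +4, +9, -2, +5, -7
Step 2: Count signs: positive = 7, negative = 3.
Step 3: Under H0: P(positive) = 0.5, so the number of positives S ~ Bin(10, 0.5).
Step 4: Two-sided exact p-value = sum of Bin(10,0.5) probabilities at or below the observed probability = 0.343750.
Step 5: alpha = 0.05. fail to reject H0.

n_eff = 10, pos = 7, neg = 3, p = 0.343750, fail to reject H0.


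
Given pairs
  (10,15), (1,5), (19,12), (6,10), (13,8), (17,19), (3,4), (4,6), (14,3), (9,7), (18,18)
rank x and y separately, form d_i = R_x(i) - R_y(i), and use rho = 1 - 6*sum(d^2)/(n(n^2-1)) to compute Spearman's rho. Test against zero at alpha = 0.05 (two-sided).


Step 1: Rank x and y separately (midranks; no ties here).
rank(x): 10->6, 1->1, 19->11, 6->4, 13->7, 17->9, 3->2, 4->3, 14->8, 9->5, 18->10
rank(y): 15->9, 5->3, 12->8, 10->7, 8->6, 19->11, 4->2, 6->4, 3->1, 7->5, 18->10
Step 2: d_i = R_x(i) - R_y(i); compute d_i^2.
  (6-9)^2=9, (1-3)^2=4, (11-8)^2=9, (4-7)^2=9, (7-6)^2=1, (9-11)^2=4, (2-2)^2=0, (3-4)^2=1, (8-1)^2=49, (5-5)^2=0, (10-10)^2=0
sum(d^2) = 86.
Step 3: rho = 1 - 6*86 / (11*(11^2 - 1)) = 1 - 516/1320 = 0.609091.
Step 4: Under H0, t = rho * sqrt((n-2)/(1-rho^2)) = 2.3040 ~ t(9).
Step 5: Two-sided p-value from the t-distribution with 9 df = 0.046696.
Step 6: alpha = 0.05. reject H0.

rho = 0.6091, p = 0.046696, reject H0 at alpha = 0.05.


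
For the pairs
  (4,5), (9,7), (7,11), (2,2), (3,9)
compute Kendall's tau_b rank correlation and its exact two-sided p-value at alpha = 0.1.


Step 1: Enumerate the 10 unordered pairs (i,j) with i<j and classify each by sign(x_j-x_i) * sign(y_j-y_i).
  (1,2):dx=+5,dy=+2->C; (1,3):dx=+3,dy=+6->C; (1,4):dx=-2,dy=-3->C; (1,5):dx=-1,dy=+4->D
  (2,3):dx=-2,dy=+4->D; (2,4):dx=-7,dy=-5->C; (2,5):dx=-6,dy=+2->D; (3,4):dx=-5,dy=-9->C
  (3,5):dx=-4,dy=-2->C; (4,5):dx=+1,dy=+7->C
Step 2: C = 7, D = 3, total pairs = 10.
Step 3: tau = (C - D)/(n(n-1)/2) = (7 - 3)/10 = 0.400000.
Step 4: Exact two-sided p-value (enumerate n! = 120 permutations of y under H0): p = 0.483333.
Step 5: alpha = 0.1. fail to reject H0.

tau_b = 0.4000 (C=7, D=3), p = 0.483333, fail to reject H0.


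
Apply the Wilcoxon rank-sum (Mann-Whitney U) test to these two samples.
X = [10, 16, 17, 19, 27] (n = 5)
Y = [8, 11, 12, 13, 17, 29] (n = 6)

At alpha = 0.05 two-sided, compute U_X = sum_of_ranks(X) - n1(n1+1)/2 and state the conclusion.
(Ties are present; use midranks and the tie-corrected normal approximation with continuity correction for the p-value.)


Step 1: Combine and sort all 11 observations; assign midranks.
sorted (value, group): (8,Y), (10,X), (11,Y), (12,Y), (13,Y), (16,X), (17,X), (17,Y), (19,X), (27,X), (29,Y)
ranks: 8->1, 10->2, 11->3, 12->4, 13->5, 16->6, 17->7.5, 17->7.5, 19->9, 27->10, 29->11
Step 2: Rank sum for X: R1 = 2 + 6 + 7.5 + 9 + 10 = 34.5.
Step 3: U_X = R1 - n1(n1+1)/2 = 34.5 - 5*6/2 = 34.5 - 15 = 19.5.
       U_Y = n1*n2 - U_X = 30 - 19.5 = 10.5.
Step 4: Ties are present, so use the tie-corrected normal approximation (with continuity correction) for the p-value.
Step 5: p-value = 0.464192; compare to alpha = 0.05. fail to reject H0.

U_X = 19.5, p = 0.464192, fail to reject H0 at alpha = 0.05.


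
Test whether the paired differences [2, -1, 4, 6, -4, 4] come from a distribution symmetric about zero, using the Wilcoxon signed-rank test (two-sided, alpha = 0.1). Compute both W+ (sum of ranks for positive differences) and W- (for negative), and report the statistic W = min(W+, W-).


Step 1: Drop any zero differences (none here) and take |d_i|.
|d| = [2, 1, 4, 6, 4, 4]
Step 2: Midrank |d_i| (ties get averaged ranks).
ranks: |2|->2, |1|->1, |4|->4, |6|->6, |4|->4, |4|->4
Step 3: Attach original signs; sum ranks with positive sign and with negative sign.
W+ = 2 + 4 + 6 + 4 = 16
W- = 1 + 4 = 5
(Check: W+ + W- = 21 should equal n(n+1)/2 = 21.)
Step 4: Test statistic W = min(W+, W-) = 5.
Step 5: Ties in |d|, so use the tie-corrected normal approximation.
        E[W] = n(n+1)/4 = 6*7/4 = 10.5.
        Tie groups: |d|=4 (t=3); sum(t^3 - t) = 24.
        Var[W] = n(n+1)(2n+1)/24 - sum(t^3-t)/48 = 546/24 - 24/48 = 22.25.
        z = (W - E[W]) / sqrt(Var[W]) = (5 - 10.5) / 4.7170 = -1.1660.
        Two-sided p = 2*Phi(z) = 0.243615.
Step 6: alpha = 0.1. fail to reject H0.

W+ = 16, W- = 5, W = min = 5, p = 0.243615, fail to reject H0.


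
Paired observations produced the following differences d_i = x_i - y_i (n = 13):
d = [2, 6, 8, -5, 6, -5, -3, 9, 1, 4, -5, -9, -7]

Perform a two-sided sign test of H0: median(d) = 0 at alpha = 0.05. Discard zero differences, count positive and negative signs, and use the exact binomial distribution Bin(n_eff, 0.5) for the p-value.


Step 1: Discard zero differences. Original n = 13; n_eff = number of nonzero differences = 13.
Nonzero differences (with sign): +2, +6, +8, -5, +6, -5, -3, +9, +1, +4, -5, -9, -7
Step 2: Count signs: positive = 7, negative = 6.
Step 3: Under H0: P(positive) = 0.5, so the number of positives S ~ Bin(13, 0.5).
Step 4: Two-sided exact p-value = sum of Bin(13,0.5) probabilities at or below the observed probability = 1.000000.
Step 5: alpha = 0.05. fail to reject H0.

n_eff = 13, pos = 7, neg = 6, p = 1.000000, fail to reject H0.


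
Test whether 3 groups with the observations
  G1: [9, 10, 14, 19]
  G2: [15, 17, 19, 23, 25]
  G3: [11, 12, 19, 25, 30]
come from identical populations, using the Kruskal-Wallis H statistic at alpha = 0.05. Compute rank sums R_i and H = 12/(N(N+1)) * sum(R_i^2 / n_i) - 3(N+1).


Step 1: Combine all N = 14 observations and assign midranks.
sorted (value, group, rank): (9,G1,1), (10,G1,2), (11,G3,3), (12,G3,4), (14,G1,5), (15,G2,6), (17,G2,7), (19,G1,9), (19,G2,9), (19,G3,9), (23,G2,11), (25,G2,12.5), (25,G3,12.5), (30,G3,14)
Step 2: Sum ranks within each group.
R_1 = 17 (n_1 = 4)
R_2 = 45.5 (n_2 = 5)
R_3 = 42.5 (n_3 = 5)
Step 3: H = 12/(N(N+1)) * sum(R_i^2/n_i) - 3(N+1)
     = 12/(14*15) * (17^2/4 + 45.5^2/5 + 42.5^2/5) - 3*15
     = 0.057143 * 847.55 - 45
     = 3.431429.
Step 4: Ties present; correction factor C = 1 - 30/(14^3 - 14) = 0.989011. Corrected H = 3.431429 / 0.989011 = 3.469556.
Step 5: Under H0, H ~ chi^2(2); p-value = 0.176439.
Step 6: alpha = 0.05. fail to reject H0.

H = 3.4696, df = 2, p = 0.176439, fail to reject H0.


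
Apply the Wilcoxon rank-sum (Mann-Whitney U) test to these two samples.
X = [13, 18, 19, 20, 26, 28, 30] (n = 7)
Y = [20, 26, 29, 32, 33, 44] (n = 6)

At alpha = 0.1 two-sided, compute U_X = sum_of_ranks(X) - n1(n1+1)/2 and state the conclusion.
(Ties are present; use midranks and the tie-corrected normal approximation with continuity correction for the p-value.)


Step 1: Combine and sort all 13 observations; assign midranks.
sorted (value, group): (13,X), (18,X), (19,X), (20,X), (20,Y), (26,X), (26,Y), (28,X), (29,Y), (30,X), (32,Y), (33,Y), (44,Y)
ranks: 13->1, 18->2, 19->3, 20->4.5, 20->4.5, 26->6.5, 26->6.5, 28->8, 29->9, 30->10, 32->11, 33->12, 44->13
Step 2: Rank sum for X: R1 = 1 + 2 + 3 + 4.5 + 6.5 + 8 + 10 = 35.
Step 3: U_X = R1 - n1(n1+1)/2 = 35 - 7*8/2 = 35 - 28 = 7.
       U_Y = n1*n2 - U_X = 42 - 7 = 35.
Step 4: Ties are present, so use the tie-corrected normal approximation (with continuity correction) for the p-value.
Step 5: p-value = 0.053126; compare to alpha = 0.1. reject H0.

U_X = 7, p = 0.053126, reject H0 at alpha = 0.1.


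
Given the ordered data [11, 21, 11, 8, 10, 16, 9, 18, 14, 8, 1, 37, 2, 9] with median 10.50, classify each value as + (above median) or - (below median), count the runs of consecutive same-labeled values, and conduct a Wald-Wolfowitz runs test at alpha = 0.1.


Step 1: Compute median = 10.50; label A = above, B = below.
Labels in order: AAABBABAABBABB  (n_A = 7, n_B = 7)
Step 2: Count runs R = 8.
Step 3: Under H0 (random ordering), E[R] = 2*n_A*n_B/(n_A+n_B) + 1 = 2*7*7/14 + 1 = 8.0000.
        Var[R] = 2*n_A*n_B*(2*n_A*n_B - n_A - n_B) / ((n_A+n_B)^2 * (n_A+n_B-1)) = 8232/2548 = 3.2308.
        SD[R] = 1.7974.
Step 4: R = E[R], so z = 0 with no continuity correction.
Step 5: Two-sided p-value via normal approximation = 2*(1 - Phi(|z|)) = 1.000000.
Step 6: alpha = 0.1. fail to reject H0.

R = 8, z = 0.0000, p = 1.000000, fail to reject H0.


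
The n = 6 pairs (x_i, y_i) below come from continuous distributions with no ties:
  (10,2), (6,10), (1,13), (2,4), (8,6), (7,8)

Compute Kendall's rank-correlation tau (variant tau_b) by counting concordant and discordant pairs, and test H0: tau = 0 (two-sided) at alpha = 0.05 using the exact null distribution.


Step 1: Enumerate the 15 unordered pairs (i,j) with i<j and classify each by sign(x_j-x_i) * sign(y_j-y_i).
  (1,2):dx=-4,dy=+8->D; (1,3):dx=-9,dy=+11->D; (1,4):dx=-8,dy=+2->D; (1,5):dx=-2,dy=+4->D
  (1,6):dx=-3,dy=+6->D; (2,3):dx=-5,dy=+3->D; (2,4):dx=-4,dy=-6->C; (2,5):dx=+2,dy=-4->D
  (2,6):dx=+1,dy=-2->D; (3,4):dx=+1,dy=-9->D; (3,5):dx=+7,dy=-7->D; (3,6):dx=+6,dy=-5->D
  (4,5):dx=+6,dy=+2->C; (4,6):dx=+5,dy=+4->C; (5,6):dx=-1,dy=+2->D
Step 2: C = 3, D = 12, total pairs = 15.
Step 3: tau = (C - D)/(n(n-1)/2) = (3 - 12)/15 = -0.600000.
Step 4: Exact two-sided p-value (enumerate n! = 720 permutations of y under H0): p = 0.136111.
Step 5: alpha = 0.05. fail to reject H0.

tau_b = -0.6000 (C=3, D=12), p = 0.136111, fail to reject H0.


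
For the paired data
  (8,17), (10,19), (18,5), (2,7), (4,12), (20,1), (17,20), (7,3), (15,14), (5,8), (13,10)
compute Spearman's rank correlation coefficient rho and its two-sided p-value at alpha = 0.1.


Step 1: Rank x and y separately (midranks; no ties here).
rank(x): 8->5, 10->6, 18->10, 2->1, 4->2, 20->11, 17->9, 7->4, 15->8, 5->3, 13->7
rank(y): 17->9, 19->10, 5->3, 7->4, 12->7, 1->1, 20->11, 3->2, 14->8, 8->5, 10->6
Step 2: d_i = R_x(i) - R_y(i); compute d_i^2.
  (5-9)^2=16, (6-10)^2=16, (10-3)^2=49, (1-4)^2=9, (2-7)^2=25, (11-1)^2=100, (9-11)^2=4, (4-2)^2=4, (8-8)^2=0, (3-5)^2=4, (7-6)^2=1
sum(d^2) = 228.
Step 3: rho = 1 - 6*228 / (11*(11^2 - 1)) = 1 - 1368/1320 = -0.036364.
Step 4: Under H0, t = rho * sqrt((n-2)/(1-rho^2)) = -0.1092 ~ t(9).
Step 5: Two-sided p-value from the t-distribution with 9 df = 0.915468.
Step 6: alpha = 0.1. fail to reject H0.

rho = -0.0364, p = 0.915468, fail to reject H0 at alpha = 0.1.


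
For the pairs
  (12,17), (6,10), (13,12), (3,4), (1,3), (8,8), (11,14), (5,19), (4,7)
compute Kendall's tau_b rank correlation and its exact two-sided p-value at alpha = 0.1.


Step 1: Enumerate the 36 unordered pairs (i,j) with i<j and classify each by sign(x_j-x_i) * sign(y_j-y_i).
  (1,2):dx=-6,dy=-7->C; (1,3):dx=+1,dy=-5->D; (1,4):dx=-9,dy=-13->C; (1,5):dx=-11,dy=-14->C
  (1,6):dx=-4,dy=-9->C; (1,7):dx=-1,dy=-3->C; (1,8):dx=-7,dy=+2->D; (1,9):dx=-8,dy=-10->C
  (2,3):dx=+7,dy=+2->C; (2,4):dx=-3,dy=-6->C; (2,5):dx=-5,dy=-7->C; (2,6):dx=+2,dy=-2->D
  (2,7):dx=+5,dy=+4->C; (2,8):dx=-1,dy=+9->D; (2,9):dx=-2,dy=-3->C; (3,4):dx=-10,dy=-8->C
  (3,5):dx=-12,dy=-9->C; (3,6):dx=-5,dy=-4->C; (3,7):dx=-2,dy=+2->D; (3,8):dx=-8,dy=+7->D
  (3,9):dx=-9,dy=-5->C; (4,5):dx=-2,dy=-1->C; (4,6):dx=+5,dy=+4->C; (4,7):dx=+8,dy=+10->C
  (4,8):dx=+2,dy=+15->C; (4,9):dx=+1,dy=+3->C; (5,6):dx=+7,dy=+5->C; (5,7):dx=+10,dy=+11->C
  (5,8):dx=+4,dy=+16->C; (5,9):dx=+3,dy=+4->C; (6,7):dx=+3,dy=+6->C; (6,8):dx=-3,dy=+11->D
  (6,9):dx=-4,dy=-1->C; (7,8):dx=-6,dy=+5->D; (7,9):dx=-7,dy=-7->C; (8,9):dx=-1,dy=-12->C
Step 2: C = 28, D = 8, total pairs = 36.
Step 3: tau = (C - D)/(n(n-1)/2) = (28 - 8)/36 = 0.555556.
Step 4: Exact two-sided p-value (enumerate n! = 362880 permutations of y under H0): p = 0.044615.
Step 5: alpha = 0.1. reject H0.

tau_b = 0.5556 (C=28, D=8), p = 0.044615, reject H0.


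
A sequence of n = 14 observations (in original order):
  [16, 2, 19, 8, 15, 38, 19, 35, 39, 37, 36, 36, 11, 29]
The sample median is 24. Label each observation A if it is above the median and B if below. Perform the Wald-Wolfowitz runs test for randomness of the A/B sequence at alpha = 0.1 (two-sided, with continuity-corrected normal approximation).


Step 1: Compute median = 24; label A = above, B = below.
Labels in order: BBBBBABAAAAABA  (n_A = 7, n_B = 7)
Step 2: Count runs R = 6.
Step 3: Under H0 (random ordering), E[R] = 2*n_A*n_B/(n_A+n_B) + 1 = 2*7*7/14 + 1 = 8.0000.
        Var[R] = 2*n_A*n_B*(2*n_A*n_B - n_A - n_B) / ((n_A+n_B)^2 * (n_A+n_B-1)) = 8232/2548 = 3.2308.
        SD[R] = 1.7974.
Step 4: Continuity-corrected z = (R + 0.5 - E[R]) / SD[R] = (6 + 0.5 - 8.0000) / 1.7974 = -0.8345.
Step 5: Two-sided p-value via normal approximation = 2*(1 - Phi(|z|)) = 0.403986.
Step 6: alpha = 0.1. fail to reject H0.

R = 6, z = -0.8345, p = 0.403986, fail to reject H0.


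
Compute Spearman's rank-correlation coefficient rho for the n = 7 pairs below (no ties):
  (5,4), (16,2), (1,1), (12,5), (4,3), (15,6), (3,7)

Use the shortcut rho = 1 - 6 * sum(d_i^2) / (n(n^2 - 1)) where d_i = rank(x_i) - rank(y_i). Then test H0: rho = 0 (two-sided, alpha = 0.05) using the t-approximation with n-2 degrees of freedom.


Step 1: Rank x and y separately (midranks; no ties here).
rank(x): 5->4, 16->7, 1->1, 12->5, 4->3, 15->6, 3->2
rank(y): 4->4, 2->2, 1->1, 5->5, 3->3, 6->6, 7->7
Step 2: d_i = R_x(i) - R_y(i); compute d_i^2.
  (4-4)^2=0, (7-2)^2=25, (1-1)^2=0, (5-5)^2=0, (3-3)^2=0, (6-6)^2=0, (2-7)^2=25
sum(d^2) = 50.
Step 3: rho = 1 - 6*50 / (7*(7^2 - 1)) = 1 - 300/336 = 0.107143.
Step 4: Under H0, t = rho * sqrt((n-2)/(1-rho^2)) = 0.2410 ~ t(5).
Step 5: Two-sided p-value from the t-distribution with 5 df = 0.819151.
Step 6: alpha = 0.05. fail to reject H0.

rho = 0.1071, p = 0.819151, fail to reject H0 at alpha = 0.05.


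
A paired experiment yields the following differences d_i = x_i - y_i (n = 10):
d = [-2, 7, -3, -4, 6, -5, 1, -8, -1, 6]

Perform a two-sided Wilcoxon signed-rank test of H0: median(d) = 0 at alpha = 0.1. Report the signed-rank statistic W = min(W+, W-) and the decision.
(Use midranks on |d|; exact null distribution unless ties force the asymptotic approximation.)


Step 1: Drop any zero differences (none here) and take |d_i|.
|d| = [2, 7, 3, 4, 6, 5, 1, 8, 1, 6]
Step 2: Midrank |d_i| (ties get averaged ranks).
ranks: |2|->3, |7|->9, |3|->4, |4|->5, |6|->7.5, |5|->6, |1|->1.5, |8|->10, |1|->1.5, |6|->7.5
Step 3: Attach original signs; sum ranks with positive sign and with negative sign.
W+ = 9 + 7.5 + 1.5 + 7.5 = 25.5
W- = 3 + 4 + 5 + 6 + 10 + 1.5 = 29.5
(Check: W+ + W- = 55 should equal n(n+1)/2 = 55.)
Step 4: Test statistic W = min(W+, W-) = 25.5.
Step 5: Ties in |d|, so use the tie-corrected normal approximation.
        E[W] = n(n+1)/4 = 10*11/4 = 27.5.
        Tie groups: |d|=1 (t=2), |d|=6 (t=2); sum(t^3 - t) = 12.
        Var[W] = n(n+1)(2n+1)/24 - sum(t^3-t)/48 = 2310/24 - 12/48 = 96.
        z = (W - E[W]) / sqrt(Var[W]) = (25.5 - 27.5) / 9.7980 = -0.2041.
        Two-sided p = 2*Phi(z) = 0.838256.
Step 6: alpha = 0.1. fail to reject H0.

W+ = 25.5, W- = 29.5, W = min = 25.5, p = 0.838256, fail to reject H0.


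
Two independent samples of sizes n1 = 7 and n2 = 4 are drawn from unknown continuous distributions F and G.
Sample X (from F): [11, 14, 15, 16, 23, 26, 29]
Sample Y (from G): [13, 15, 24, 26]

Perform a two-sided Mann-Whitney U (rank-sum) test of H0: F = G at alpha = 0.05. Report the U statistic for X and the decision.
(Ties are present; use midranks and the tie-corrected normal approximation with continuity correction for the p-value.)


Step 1: Combine and sort all 11 observations; assign midranks.
sorted (value, group): (11,X), (13,Y), (14,X), (15,X), (15,Y), (16,X), (23,X), (24,Y), (26,X), (26,Y), (29,X)
ranks: 11->1, 13->2, 14->3, 15->4.5, 15->4.5, 16->6, 23->7, 24->8, 26->9.5, 26->9.5, 29->11
Step 2: Rank sum for X: R1 = 1 + 3 + 4.5 + 6 + 7 + 9.5 + 11 = 42.
Step 3: U_X = R1 - n1(n1+1)/2 = 42 - 7*8/2 = 42 - 28 = 14.
       U_Y = n1*n2 - U_X = 28 - 14 = 14.
Step 4: Ties are present, so use the tie-corrected normal approximation (with continuity correction) for the p-value.
Step 5: p-value = 1.000000; compare to alpha = 0.05. fail to reject H0.

U_X = 14, p = 1.000000, fail to reject H0 at alpha = 0.05.


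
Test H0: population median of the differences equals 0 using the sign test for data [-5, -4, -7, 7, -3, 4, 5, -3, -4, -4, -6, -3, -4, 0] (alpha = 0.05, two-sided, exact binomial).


Step 1: Discard zero differences. Original n = 14; n_eff = number of nonzero differences = 13.
Nonzero differences (with sign): -5, -4, -7, +7, -3, +4, +5, -3, -4, -4, -6, -3, -4
Step 2: Count signs: positive = 3, negative = 10.
Step 3: Under H0: P(positive) = 0.5, so the number of positives S ~ Bin(13, 0.5).
Step 4: Two-sided exact p-value = sum of Bin(13,0.5) probabilities at or below the observed probability = 0.092285.
Step 5: alpha = 0.05. fail to reject H0.

n_eff = 13, pos = 3, neg = 10, p = 0.092285, fail to reject H0.


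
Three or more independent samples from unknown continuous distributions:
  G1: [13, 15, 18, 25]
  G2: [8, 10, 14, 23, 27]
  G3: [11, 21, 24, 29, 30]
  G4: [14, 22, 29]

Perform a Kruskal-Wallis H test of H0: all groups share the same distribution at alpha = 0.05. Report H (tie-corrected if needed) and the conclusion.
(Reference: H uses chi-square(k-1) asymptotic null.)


Step 1: Combine all N = 17 observations and assign midranks.
sorted (value, group, rank): (8,G2,1), (10,G2,2), (11,G3,3), (13,G1,4), (14,G2,5.5), (14,G4,5.5), (15,G1,7), (18,G1,8), (21,G3,9), (22,G4,10), (23,G2,11), (24,G3,12), (25,G1,13), (27,G2,14), (29,G3,15.5), (29,G4,15.5), (30,G3,17)
Step 2: Sum ranks within each group.
R_1 = 32 (n_1 = 4)
R_2 = 33.5 (n_2 = 5)
R_3 = 56.5 (n_3 = 5)
R_4 = 31 (n_4 = 3)
Step 3: H = 12/(N(N+1)) * sum(R_i^2/n_i) - 3(N+1)
     = 12/(17*18) * (32^2/4 + 33.5^2/5 + 56.5^2/5 + 31^2/3) - 3*18
     = 0.039216 * 1439.23 - 54
     = 2.440523.
Step 4: Ties present; correction factor C = 1 - 12/(17^3 - 17) = 0.997549. Corrected H = 2.440523 / 0.997549 = 2.446519.
Step 5: Under H0, H ~ chi^2(3); p-value = 0.485034.
Step 6: alpha = 0.05. fail to reject H0.

H = 2.4465, df = 3, p = 0.485034, fail to reject H0.


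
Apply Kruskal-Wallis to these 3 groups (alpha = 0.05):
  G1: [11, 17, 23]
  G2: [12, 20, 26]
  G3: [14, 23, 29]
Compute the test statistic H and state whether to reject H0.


Step 1: Combine all N = 9 observations and assign midranks.
sorted (value, group, rank): (11,G1,1), (12,G2,2), (14,G3,3), (17,G1,4), (20,G2,5), (23,G1,6.5), (23,G3,6.5), (26,G2,8), (29,G3,9)
Step 2: Sum ranks within each group.
R_1 = 11.5 (n_1 = 3)
R_2 = 15 (n_2 = 3)
R_3 = 18.5 (n_3 = 3)
Step 3: H = 12/(N(N+1)) * sum(R_i^2/n_i) - 3(N+1)
     = 12/(9*10) * (11.5^2/3 + 15^2/3 + 18.5^2/3) - 3*10
     = 0.133333 * 233.167 - 30
     = 1.088889.
Step 4: Ties present; correction factor C = 1 - 6/(9^3 - 9) = 0.991667. Corrected H = 1.088889 / 0.991667 = 1.098039.
Step 5: Under H0, H ~ chi^2(2); p-value = 0.577516.
Step 6: alpha = 0.05. fail to reject H0.

H = 1.0980, df = 2, p = 0.577516, fail to reject H0.


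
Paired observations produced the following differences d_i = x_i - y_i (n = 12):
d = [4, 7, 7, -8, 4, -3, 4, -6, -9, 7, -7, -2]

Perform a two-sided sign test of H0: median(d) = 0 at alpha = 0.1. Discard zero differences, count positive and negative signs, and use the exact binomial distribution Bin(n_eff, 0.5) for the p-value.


Step 1: Discard zero differences. Original n = 12; n_eff = number of nonzero differences = 12.
Nonzero differences (with sign): +4, +7, +7, -8, +4, -3, +4, -6, -9, +7, -7, -2
Step 2: Count signs: positive = 6, negative = 6.
Step 3: Under H0: P(positive) = 0.5, so the number of positives S ~ Bin(12, 0.5).
Step 4: Two-sided exact p-value = sum of Bin(12,0.5) probabilities at or below the observed probability = 1.000000.
Step 5: alpha = 0.1. fail to reject H0.

n_eff = 12, pos = 6, neg = 6, p = 1.000000, fail to reject H0.


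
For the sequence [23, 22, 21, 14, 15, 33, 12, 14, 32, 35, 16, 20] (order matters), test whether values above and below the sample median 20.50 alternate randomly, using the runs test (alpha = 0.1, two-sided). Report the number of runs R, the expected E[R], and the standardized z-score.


Step 1: Compute median = 20.50; label A = above, B = below.
Labels in order: AAABBABBAABB  (n_A = 6, n_B = 6)
Step 2: Count runs R = 6.
Step 3: Under H0 (random ordering), E[R] = 2*n_A*n_B/(n_A+n_B) + 1 = 2*6*6/12 + 1 = 7.0000.
        Var[R] = 2*n_A*n_B*(2*n_A*n_B - n_A - n_B) / ((n_A+n_B)^2 * (n_A+n_B-1)) = 4320/1584 = 2.7273.
        SD[R] = 1.6514.
Step 4: Continuity-corrected z = (R + 0.5 - E[R]) / SD[R] = (6 + 0.5 - 7.0000) / 1.6514 = -0.3028.
Step 5: Two-sided p-value via normal approximation = 2*(1 - Phi(|z|)) = 0.762069.
Step 6: alpha = 0.1. fail to reject H0.

R = 6, z = -0.3028, p = 0.762069, fail to reject H0.


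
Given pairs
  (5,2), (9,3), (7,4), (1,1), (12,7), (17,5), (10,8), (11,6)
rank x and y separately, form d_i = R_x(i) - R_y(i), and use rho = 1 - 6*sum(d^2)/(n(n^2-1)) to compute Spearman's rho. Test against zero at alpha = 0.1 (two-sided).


Step 1: Rank x and y separately (midranks; no ties here).
rank(x): 5->2, 9->4, 7->3, 1->1, 12->7, 17->8, 10->5, 11->6
rank(y): 2->2, 3->3, 4->4, 1->1, 7->7, 5->5, 8->8, 6->6
Step 2: d_i = R_x(i) - R_y(i); compute d_i^2.
  (2-2)^2=0, (4-3)^2=1, (3-4)^2=1, (1-1)^2=0, (7-7)^2=0, (8-5)^2=9, (5-8)^2=9, (6-6)^2=0
sum(d^2) = 20.
Step 3: rho = 1 - 6*20 / (8*(8^2 - 1)) = 1 - 120/504 = 0.761905.
Step 4: Under H0, t = rho * sqrt((n-2)/(1-rho^2)) = 2.8814 ~ t(6).
Step 5: Two-sided p-value from the t-distribution with 6 df = 0.028005.
Step 6: alpha = 0.1. reject H0.

rho = 0.7619, p = 0.028005, reject H0 at alpha = 0.1.


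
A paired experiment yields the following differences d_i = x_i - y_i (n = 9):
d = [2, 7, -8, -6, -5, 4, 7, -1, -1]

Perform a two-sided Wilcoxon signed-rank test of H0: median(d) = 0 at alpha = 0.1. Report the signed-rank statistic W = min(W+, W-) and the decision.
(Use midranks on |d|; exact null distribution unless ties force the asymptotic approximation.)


Step 1: Drop any zero differences (none here) and take |d_i|.
|d| = [2, 7, 8, 6, 5, 4, 7, 1, 1]
Step 2: Midrank |d_i| (ties get averaged ranks).
ranks: |2|->3, |7|->7.5, |8|->9, |6|->6, |5|->5, |4|->4, |7|->7.5, |1|->1.5, |1|->1.5
Step 3: Attach original signs; sum ranks with positive sign and with negative sign.
W+ = 3 + 7.5 + 4 + 7.5 = 22
W- = 9 + 6 + 5 + 1.5 + 1.5 = 23
(Check: W+ + W- = 45 should equal n(n+1)/2 = 45.)
Step 4: Test statistic W = min(W+, W-) = 22.
Step 5: Ties in |d|, so use the tie-corrected normal approximation.
        E[W] = n(n+1)/4 = 9*10/4 = 22.5.
        Tie groups: |d|=1 (t=2), |d|=7 (t=2); sum(t^3 - t) = 12.
        Var[W] = n(n+1)(2n+1)/24 - sum(t^3-t)/48 = 1710/24 - 12/48 = 71.
        z = (W - E[W]) / sqrt(Var[W]) = (22 - 22.5) / 8.4261 = -0.0593.
        Two-sided p = 2*Phi(z) = 0.952682.
Step 6: alpha = 0.1. fail to reject H0.

W+ = 22, W- = 23, W = min = 22, p = 0.952682, fail to reject H0.


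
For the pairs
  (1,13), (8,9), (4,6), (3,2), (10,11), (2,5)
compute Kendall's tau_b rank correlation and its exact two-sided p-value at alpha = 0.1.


Step 1: Enumerate the 15 unordered pairs (i,j) with i<j and classify each by sign(x_j-x_i) * sign(y_j-y_i).
  (1,2):dx=+7,dy=-4->D; (1,3):dx=+3,dy=-7->D; (1,4):dx=+2,dy=-11->D; (1,5):dx=+9,dy=-2->D
  (1,6):dx=+1,dy=-8->D; (2,3):dx=-4,dy=-3->C; (2,4):dx=-5,dy=-7->C; (2,5):dx=+2,dy=+2->C
  (2,6):dx=-6,dy=-4->C; (3,4):dx=-1,dy=-4->C; (3,5):dx=+6,dy=+5->C; (3,6):dx=-2,dy=-1->C
  (4,5):dx=+7,dy=+9->C; (4,6):dx=-1,dy=+3->D; (5,6):dx=-8,dy=-6->C
Step 2: C = 9, D = 6, total pairs = 15.
Step 3: tau = (C - D)/(n(n-1)/2) = (9 - 6)/15 = 0.200000.
Step 4: Exact two-sided p-value (enumerate n! = 720 permutations of y under H0): p = 0.719444.
Step 5: alpha = 0.1. fail to reject H0.

tau_b = 0.2000 (C=9, D=6), p = 0.719444, fail to reject H0.


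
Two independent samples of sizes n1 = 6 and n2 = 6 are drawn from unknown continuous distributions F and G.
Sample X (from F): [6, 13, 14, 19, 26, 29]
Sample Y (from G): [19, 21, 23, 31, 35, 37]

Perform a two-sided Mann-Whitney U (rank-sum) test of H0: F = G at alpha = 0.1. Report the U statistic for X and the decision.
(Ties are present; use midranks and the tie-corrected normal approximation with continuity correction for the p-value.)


Step 1: Combine and sort all 12 observations; assign midranks.
sorted (value, group): (6,X), (13,X), (14,X), (19,X), (19,Y), (21,Y), (23,Y), (26,X), (29,X), (31,Y), (35,Y), (37,Y)
ranks: 6->1, 13->2, 14->3, 19->4.5, 19->4.5, 21->6, 23->7, 26->8, 29->9, 31->10, 35->11, 37->12
Step 2: Rank sum for X: R1 = 1 + 2 + 3 + 4.5 + 8 + 9 = 27.5.
Step 3: U_X = R1 - n1(n1+1)/2 = 27.5 - 6*7/2 = 27.5 - 21 = 6.5.
       U_Y = n1*n2 - U_X = 36 - 6.5 = 29.5.
Step 4: Ties are present, so use the tie-corrected normal approximation (with continuity correction) for the p-value.
Step 5: p-value = 0.077648; compare to alpha = 0.1. reject H0.

U_X = 6.5, p = 0.077648, reject H0 at alpha = 0.1.


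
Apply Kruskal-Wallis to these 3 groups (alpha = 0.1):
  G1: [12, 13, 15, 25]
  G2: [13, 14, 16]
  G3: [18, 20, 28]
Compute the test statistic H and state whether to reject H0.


Step 1: Combine all N = 10 observations and assign midranks.
sorted (value, group, rank): (12,G1,1), (13,G1,2.5), (13,G2,2.5), (14,G2,4), (15,G1,5), (16,G2,6), (18,G3,7), (20,G3,8), (25,G1,9), (28,G3,10)
Step 2: Sum ranks within each group.
R_1 = 17.5 (n_1 = 4)
R_2 = 12.5 (n_2 = 3)
R_3 = 25 (n_3 = 3)
Step 3: H = 12/(N(N+1)) * sum(R_i^2/n_i) - 3(N+1)
     = 12/(10*11) * (17.5^2/4 + 12.5^2/3 + 25^2/3) - 3*11
     = 0.109091 * 336.979 - 33
     = 3.761364.
Step 4: Ties present; correction factor C = 1 - 6/(10^3 - 10) = 0.993939. Corrected H = 3.761364 / 0.993939 = 3.784299.
Step 5: Under H0, H ~ chi^2(2); p-value = 0.150747.
Step 6: alpha = 0.1. fail to reject H0.

H = 3.7843, df = 2, p = 0.150747, fail to reject H0.


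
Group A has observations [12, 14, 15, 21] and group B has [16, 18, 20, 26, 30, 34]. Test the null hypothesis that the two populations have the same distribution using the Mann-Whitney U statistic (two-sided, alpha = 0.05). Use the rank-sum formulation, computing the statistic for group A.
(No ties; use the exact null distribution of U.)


Step 1: Combine and sort all 10 observations; assign midranks.
sorted (value, group): (12,X), (14,X), (15,X), (16,Y), (18,Y), (20,Y), (21,X), (26,Y), (30,Y), (34,Y)
ranks: 12->1, 14->2, 15->3, 16->4, 18->5, 20->6, 21->7, 26->8, 30->9, 34->10
Step 2: Rank sum for X: R1 = 1 + 2 + 3 + 7 = 13.
Step 3: U_X = R1 - n1(n1+1)/2 = 13 - 4*5/2 = 13 - 10 = 3.
       U_Y = n1*n2 - U_X = 24 - 3 = 21.
Step 4: No ties, so the exact null distribution of U (based on enumerating the C(10,4) = 210 equally likely rank assignments) gives the two-sided p-value.
Step 5: p-value = 0.066667; compare to alpha = 0.05. fail to reject H0.

U_X = 3, p = 0.066667, fail to reject H0 at alpha = 0.05.


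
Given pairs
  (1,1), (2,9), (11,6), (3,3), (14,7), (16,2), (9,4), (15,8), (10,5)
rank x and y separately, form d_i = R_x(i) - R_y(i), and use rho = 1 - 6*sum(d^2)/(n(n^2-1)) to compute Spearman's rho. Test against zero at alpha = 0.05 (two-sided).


Step 1: Rank x and y separately (midranks; no ties here).
rank(x): 1->1, 2->2, 11->6, 3->3, 14->7, 16->9, 9->4, 15->8, 10->5
rank(y): 1->1, 9->9, 6->6, 3->3, 7->7, 2->2, 4->4, 8->8, 5->5
Step 2: d_i = R_x(i) - R_y(i); compute d_i^2.
  (1-1)^2=0, (2-9)^2=49, (6-6)^2=0, (3-3)^2=0, (7-7)^2=0, (9-2)^2=49, (4-4)^2=0, (8-8)^2=0, (5-5)^2=0
sum(d^2) = 98.
Step 3: rho = 1 - 6*98 / (9*(9^2 - 1)) = 1 - 588/720 = 0.183333.
Step 4: Under H0, t = rho * sqrt((n-2)/(1-rho^2)) = 0.4934 ~ t(7).
Step 5: Two-sided p-value from the t-distribution with 7 df = 0.636820.
Step 6: alpha = 0.05. fail to reject H0.

rho = 0.1833, p = 0.636820, fail to reject H0 at alpha = 0.05.


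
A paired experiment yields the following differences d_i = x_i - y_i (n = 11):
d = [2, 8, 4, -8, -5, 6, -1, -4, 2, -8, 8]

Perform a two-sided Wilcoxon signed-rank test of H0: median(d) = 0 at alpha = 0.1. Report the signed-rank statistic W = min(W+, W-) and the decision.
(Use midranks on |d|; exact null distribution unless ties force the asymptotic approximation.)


Step 1: Drop any zero differences (none here) and take |d_i|.
|d| = [2, 8, 4, 8, 5, 6, 1, 4, 2, 8, 8]
Step 2: Midrank |d_i| (ties get averaged ranks).
ranks: |2|->2.5, |8|->9.5, |4|->4.5, |8|->9.5, |5|->6, |6|->7, |1|->1, |4|->4.5, |2|->2.5, |8|->9.5, |8|->9.5
Step 3: Attach original signs; sum ranks with positive sign and with negative sign.
W+ = 2.5 + 9.5 + 4.5 + 7 + 2.5 + 9.5 = 35.5
W- = 9.5 + 6 + 1 + 4.5 + 9.5 = 30.5
(Check: W+ + W- = 66 should equal n(n+1)/2 = 66.)
Step 4: Test statistic W = min(W+, W-) = 30.5.
Step 5: Ties in |d|, so use the tie-corrected normal approximation.
        E[W] = n(n+1)/4 = 11*12/4 = 33.
        Tie groups: |d|=2 (t=2), |d|=4 (t=2), |d|=8 (t=4); sum(t^3 - t) = 72.
        Var[W] = n(n+1)(2n+1)/24 - sum(t^3-t)/48 = 3036/24 - 72/48 = 125.
        z = (W - E[W]) / sqrt(Var[W]) = (30.5 - 33) / 11.1803 = -0.2236.
        Two-sided p = 2*Phi(z) = 0.823063.
Step 6: alpha = 0.1. fail to reject H0.

W+ = 35.5, W- = 30.5, W = min = 30.5, p = 0.823063, fail to reject H0.


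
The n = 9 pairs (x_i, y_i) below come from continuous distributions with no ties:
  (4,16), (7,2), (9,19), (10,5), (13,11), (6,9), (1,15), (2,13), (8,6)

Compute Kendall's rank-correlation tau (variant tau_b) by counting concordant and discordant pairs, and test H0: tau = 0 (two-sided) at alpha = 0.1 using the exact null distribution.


Step 1: Enumerate the 36 unordered pairs (i,j) with i<j and classify each by sign(x_j-x_i) * sign(y_j-y_i).
  (1,2):dx=+3,dy=-14->D; (1,3):dx=+5,dy=+3->C; (1,4):dx=+6,dy=-11->D; (1,5):dx=+9,dy=-5->D
  (1,6):dx=+2,dy=-7->D; (1,7):dx=-3,dy=-1->C; (1,8):dx=-2,dy=-3->C; (1,9):dx=+4,dy=-10->D
  (2,3):dx=+2,dy=+17->C; (2,4):dx=+3,dy=+3->C; (2,5):dx=+6,dy=+9->C; (2,6):dx=-1,dy=+7->D
  (2,7):dx=-6,dy=+13->D; (2,8):dx=-5,dy=+11->D; (2,9):dx=+1,dy=+4->C; (3,4):dx=+1,dy=-14->D
  (3,5):dx=+4,dy=-8->D; (3,6):dx=-3,dy=-10->C; (3,7):dx=-8,dy=-4->C; (3,8):dx=-7,dy=-6->C
  (3,9):dx=-1,dy=-13->C; (4,5):dx=+3,dy=+6->C; (4,6):dx=-4,dy=+4->D; (4,7):dx=-9,dy=+10->D
  (4,8):dx=-8,dy=+8->D; (4,9):dx=-2,dy=+1->D; (5,6):dx=-7,dy=-2->C; (5,7):dx=-12,dy=+4->D
  (5,8):dx=-11,dy=+2->D; (5,9):dx=-5,dy=-5->C; (6,7):dx=-5,dy=+6->D; (6,8):dx=-4,dy=+4->D
  (6,9):dx=+2,dy=-3->D; (7,8):dx=+1,dy=-2->D; (7,9):dx=+7,dy=-9->D; (8,9):dx=+6,dy=-7->D
Step 2: C = 14, D = 22, total pairs = 36.
Step 3: tau = (C - D)/(n(n-1)/2) = (14 - 22)/36 = -0.222222.
Step 4: Exact two-sided p-value (enumerate n! = 362880 permutations of y under H0): p = 0.476709.
Step 5: alpha = 0.1. fail to reject H0.

tau_b = -0.2222 (C=14, D=22), p = 0.476709, fail to reject H0.


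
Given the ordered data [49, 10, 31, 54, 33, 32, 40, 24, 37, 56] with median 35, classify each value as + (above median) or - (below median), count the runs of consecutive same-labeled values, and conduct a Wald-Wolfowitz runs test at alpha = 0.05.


Step 1: Compute median = 35; label A = above, B = below.
Labels in order: ABBABBABAA  (n_A = 5, n_B = 5)
Step 2: Count runs R = 7.
Step 3: Under H0 (random ordering), E[R] = 2*n_A*n_B/(n_A+n_B) + 1 = 2*5*5/10 + 1 = 6.0000.
        Var[R] = 2*n_A*n_B*(2*n_A*n_B - n_A - n_B) / ((n_A+n_B)^2 * (n_A+n_B-1)) = 2000/900 = 2.2222.
        SD[R] = 1.4907.
Step 4: Continuity-corrected z = (R - 0.5 - E[R]) / SD[R] = (7 - 0.5 - 6.0000) / 1.4907 = 0.3354.
Step 5: Two-sided p-value via normal approximation = 2*(1 - Phi(|z|)) = 0.737316.
Step 6: alpha = 0.05. fail to reject H0.

R = 7, z = 0.3354, p = 0.737316, fail to reject H0.


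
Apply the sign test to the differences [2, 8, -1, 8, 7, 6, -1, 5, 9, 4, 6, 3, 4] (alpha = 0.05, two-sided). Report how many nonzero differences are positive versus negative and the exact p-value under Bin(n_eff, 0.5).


Step 1: Discard zero differences. Original n = 13; n_eff = number of nonzero differences = 13.
Nonzero differences (with sign): +2, +8, -1, +8, +7, +6, -1, +5, +9, +4, +6, +3, +4
Step 2: Count signs: positive = 11, negative = 2.
Step 3: Under H0: P(positive) = 0.5, so the number of positives S ~ Bin(13, 0.5).
Step 4: Two-sided exact p-value = sum of Bin(13,0.5) probabilities at or below the observed probability = 0.022461.
Step 5: alpha = 0.05. reject H0.

n_eff = 13, pos = 11, neg = 2, p = 0.022461, reject H0.


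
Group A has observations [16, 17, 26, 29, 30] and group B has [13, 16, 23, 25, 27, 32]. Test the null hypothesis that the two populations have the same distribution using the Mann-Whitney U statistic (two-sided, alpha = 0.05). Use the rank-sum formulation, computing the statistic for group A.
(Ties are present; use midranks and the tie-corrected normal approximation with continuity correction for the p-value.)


Step 1: Combine and sort all 11 observations; assign midranks.
sorted (value, group): (13,Y), (16,X), (16,Y), (17,X), (23,Y), (25,Y), (26,X), (27,Y), (29,X), (30,X), (32,Y)
ranks: 13->1, 16->2.5, 16->2.5, 17->4, 23->5, 25->6, 26->7, 27->8, 29->9, 30->10, 32->11
Step 2: Rank sum for X: R1 = 2.5 + 4 + 7 + 9 + 10 = 32.5.
Step 3: U_X = R1 - n1(n1+1)/2 = 32.5 - 5*6/2 = 32.5 - 15 = 17.5.
       U_Y = n1*n2 - U_X = 30 - 17.5 = 12.5.
Step 4: Ties are present, so use the tie-corrected normal approximation (with continuity correction) for the p-value.
Step 5: p-value = 0.714379; compare to alpha = 0.05. fail to reject H0.

U_X = 17.5, p = 0.714379, fail to reject H0 at alpha = 0.05.


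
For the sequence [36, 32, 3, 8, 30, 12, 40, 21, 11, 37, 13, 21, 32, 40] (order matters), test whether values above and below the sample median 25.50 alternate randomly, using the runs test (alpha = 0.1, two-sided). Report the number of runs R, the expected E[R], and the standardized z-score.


Step 1: Compute median = 25.50; label A = above, B = below.
Labels in order: AABBABABBABBAA  (n_A = 7, n_B = 7)
Step 2: Count runs R = 9.
Step 3: Under H0 (random ordering), E[R] = 2*n_A*n_B/(n_A+n_B) + 1 = 2*7*7/14 + 1 = 8.0000.
        Var[R] = 2*n_A*n_B*(2*n_A*n_B - n_A - n_B) / ((n_A+n_B)^2 * (n_A+n_B-1)) = 8232/2548 = 3.2308.
        SD[R] = 1.7974.
Step 4: Continuity-corrected z = (R - 0.5 - E[R]) / SD[R] = (9 - 0.5 - 8.0000) / 1.7974 = 0.2782.
Step 5: Two-sided p-value via normal approximation = 2*(1 - Phi(|z|)) = 0.780879.
Step 6: alpha = 0.1. fail to reject H0.

R = 9, z = 0.2782, p = 0.780879, fail to reject H0.


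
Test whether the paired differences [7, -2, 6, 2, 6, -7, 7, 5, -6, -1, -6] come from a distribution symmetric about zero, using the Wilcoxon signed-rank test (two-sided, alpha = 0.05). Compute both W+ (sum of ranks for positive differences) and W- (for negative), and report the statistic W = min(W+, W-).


Step 1: Drop any zero differences (none here) and take |d_i|.
|d| = [7, 2, 6, 2, 6, 7, 7, 5, 6, 1, 6]
Step 2: Midrank |d_i| (ties get averaged ranks).
ranks: |7|->10, |2|->2.5, |6|->6.5, |2|->2.5, |6|->6.5, |7|->10, |7|->10, |5|->4, |6|->6.5, |1|->1, |6|->6.5
Step 3: Attach original signs; sum ranks with positive sign and with negative sign.
W+ = 10 + 6.5 + 2.5 + 6.5 + 10 + 4 = 39.5
W- = 2.5 + 10 + 6.5 + 1 + 6.5 = 26.5
(Check: W+ + W- = 66 should equal n(n+1)/2 = 66.)
Step 4: Test statistic W = min(W+, W-) = 26.5.
Step 5: Ties in |d|, so use the tie-corrected normal approximation.
        E[W] = n(n+1)/4 = 11*12/4 = 33.
        Tie groups: |d|=2 (t=2), |d|=6 (t=4), |d|=7 (t=3); sum(t^3 - t) = 90.
        Var[W] = n(n+1)(2n+1)/24 - sum(t^3-t)/48 = 3036/24 - 90/48 = 124.625.
        z = (W - E[W]) / sqrt(Var[W]) = (26.5 - 33) / 11.1636 = -0.5823.
        Two-sided p = 2*Phi(z) = 0.560397.
Step 6: alpha = 0.05. fail to reject H0.

W+ = 39.5, W- = 26.5, W = min = 26.5, p = 0.560397, fail to reject H0.
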